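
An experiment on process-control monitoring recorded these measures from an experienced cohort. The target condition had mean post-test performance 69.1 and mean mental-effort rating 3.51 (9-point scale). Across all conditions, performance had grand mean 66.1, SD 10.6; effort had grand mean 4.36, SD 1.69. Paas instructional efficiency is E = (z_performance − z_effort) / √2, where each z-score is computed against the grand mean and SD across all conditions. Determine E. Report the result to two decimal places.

z_performance = (69.1 − 66.1) / 10.6 = 3.0000 / 10.6 = 0.2830.
z_effort = (3.51 − 4.36) / 1.69 = -0.8500 / 1.69 = -0.5030.
z_P − z_E = 0.2830 − (-0.5030) = 0.7860.
E = 0.7860 / √2 = 0.7860 / 1.41421 = 0.5558 ≈ 0.56.

0.56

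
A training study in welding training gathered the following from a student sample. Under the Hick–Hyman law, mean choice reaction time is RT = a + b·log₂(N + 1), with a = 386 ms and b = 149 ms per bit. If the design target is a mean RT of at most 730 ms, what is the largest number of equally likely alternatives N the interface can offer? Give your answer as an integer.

Set 386 + 149·log₂(N + 1) ≤ 730.
log₂(N + 1) ≤ (730 − 386) / 149 = 2.3087.
N + 1 ≤ 2^2.3087 = 4.9544.
N ≤ 3.9544, so the largest integer N is 3.

3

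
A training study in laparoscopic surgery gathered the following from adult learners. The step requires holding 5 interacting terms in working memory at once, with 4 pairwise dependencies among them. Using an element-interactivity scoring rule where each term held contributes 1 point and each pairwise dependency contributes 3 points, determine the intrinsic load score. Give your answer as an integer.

17

Element contribution: 5 × 1 = 5.
Interaction contribution: 4 × 3 = 12.
Intrinsic load = 5 + 12 = 17.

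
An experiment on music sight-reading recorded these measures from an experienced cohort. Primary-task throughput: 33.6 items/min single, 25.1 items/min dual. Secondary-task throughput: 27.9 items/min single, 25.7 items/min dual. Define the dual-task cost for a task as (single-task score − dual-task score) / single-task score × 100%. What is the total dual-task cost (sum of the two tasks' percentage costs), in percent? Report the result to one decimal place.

Primary cost = (33.6 − 25.1) / 33.6 × 100% = 25.2976%.
Secondary cost = (27.9 − 25.7) / 27.9 × 100% = 7.8853%.
Total = 25.2976% + 7.8853% = 33.1829% ≈ 33.2%.

33.2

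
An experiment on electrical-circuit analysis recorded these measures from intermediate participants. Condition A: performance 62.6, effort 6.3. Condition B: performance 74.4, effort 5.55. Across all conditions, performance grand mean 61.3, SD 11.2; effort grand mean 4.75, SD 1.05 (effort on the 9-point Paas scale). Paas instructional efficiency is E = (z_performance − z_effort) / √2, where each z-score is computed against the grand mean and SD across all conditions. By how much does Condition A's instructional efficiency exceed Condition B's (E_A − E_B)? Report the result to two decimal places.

Condition A: z_P = (62.6 − 61.3)/11.2 = 0.1161; z_E = (6.3 − 4.75)/1.05 = 1.4762; E_A = (0.1161 − 1.4762)/√2 = -0.9617.
Condition B: z_P = (74.4 − 61.3)/11.2 = 1.1696; z_E = (5.55 − 4.75)/1.05 = 0.7619; E_B = (1.1696 − 0.7619)/√2 = 0.2883.
E_A − E_B = -0.9617 − 0.2883 = -1.2500 ≈ -1.25.

-1.25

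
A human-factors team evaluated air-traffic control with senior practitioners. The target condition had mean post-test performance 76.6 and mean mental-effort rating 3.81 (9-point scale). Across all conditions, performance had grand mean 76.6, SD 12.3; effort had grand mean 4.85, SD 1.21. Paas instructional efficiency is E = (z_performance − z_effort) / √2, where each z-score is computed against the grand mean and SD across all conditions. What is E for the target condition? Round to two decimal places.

z_performance = (76.6 − 76.6) / 12.3 = 0.0000 / 12.3 = 0.0000.
z_effort = (3.81 − 4.85) / 1.21 = -1.0400 / 1.21 = -0.8595.
z_P − z_E = 0.0000 − (-0.8595) = 0.8595.
E = 0.8595 / √2 = 0.8595 / 1.41421 = 0.6078 ≈ 0.61.

0.61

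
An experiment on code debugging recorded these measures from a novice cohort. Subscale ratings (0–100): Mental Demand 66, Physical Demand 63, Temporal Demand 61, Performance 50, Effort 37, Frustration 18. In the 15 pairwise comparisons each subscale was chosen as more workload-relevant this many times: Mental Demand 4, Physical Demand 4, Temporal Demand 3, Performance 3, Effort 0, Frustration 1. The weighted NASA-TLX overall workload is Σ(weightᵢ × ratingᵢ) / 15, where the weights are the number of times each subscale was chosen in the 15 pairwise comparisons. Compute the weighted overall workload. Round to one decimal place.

The tallies are the weights (they sum to 15).
Weighted sum = 4·66 + 4·63 + 3·61 + 3·50 + 0·37 + 1·18
            = 264 + 252 + 183 + 150 + 0 + 18 = 867.
Overall workload = 867 / 15 = 57.8000 ≈ 57.8.

57.8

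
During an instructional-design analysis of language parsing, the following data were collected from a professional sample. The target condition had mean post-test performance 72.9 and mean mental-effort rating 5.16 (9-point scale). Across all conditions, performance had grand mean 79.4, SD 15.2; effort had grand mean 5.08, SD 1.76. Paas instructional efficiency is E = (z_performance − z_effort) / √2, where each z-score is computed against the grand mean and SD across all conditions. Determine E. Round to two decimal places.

z_performance = (72.9 − 79.4) / 15.2 = -6.5000 / 15.2 = -0.4276.
z_effort = (5.16 − 5.08) / 1.76 = 0.0800 / 1.76 = 0.0455.
z_P − z_E = -0.4276 − 0.0455 = -0.4731.
E = -0.4731 / √2 = -0.4731 / 1.41421 = -0.3345 ≈ -0.33.

-0.33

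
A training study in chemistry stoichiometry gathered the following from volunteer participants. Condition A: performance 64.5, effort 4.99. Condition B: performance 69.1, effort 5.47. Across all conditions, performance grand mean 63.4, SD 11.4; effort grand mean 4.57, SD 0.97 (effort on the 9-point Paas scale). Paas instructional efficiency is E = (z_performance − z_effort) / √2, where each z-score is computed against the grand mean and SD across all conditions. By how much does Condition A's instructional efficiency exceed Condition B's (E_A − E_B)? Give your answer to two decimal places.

Condition A: z_P = (64.5 − 63.4)/11.4 = 0.0965; z_E = (4.99 − 4.57)/0.97 = 0.4330; E_A = (0.0965 − 0.4330)/√2 = -0.2379.
Condition B: z_P = (69.1 − 63.4)/11.4 = 0.5000; z_E = (5.47 − 4.57)/0.97 = 0.9278; E_B = (0.5000 − 0.9278)/√2 = -0.3025.
E_A − E_B = -0.2379 − (-0.3025) = 0.0646 ≈ 0.06.

0.06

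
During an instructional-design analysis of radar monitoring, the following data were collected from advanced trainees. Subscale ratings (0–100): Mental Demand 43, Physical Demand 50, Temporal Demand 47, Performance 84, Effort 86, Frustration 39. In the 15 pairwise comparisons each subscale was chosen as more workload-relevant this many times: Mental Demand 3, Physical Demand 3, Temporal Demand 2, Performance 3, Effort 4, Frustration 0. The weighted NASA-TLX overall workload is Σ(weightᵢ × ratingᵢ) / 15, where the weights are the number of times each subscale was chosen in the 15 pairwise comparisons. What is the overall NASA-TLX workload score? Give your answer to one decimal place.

64.6

The tallies are the weights (they sum to 15).
Weighted sum = 3·43 + 3·50 + 2·47 + 3·84 + 4·86 + 0·39
            = 129 + 150 + 94 + 252 + 344 + 0 = 969.
Overall workload = 969 / 15 = 64.6000 ≈ 64.6.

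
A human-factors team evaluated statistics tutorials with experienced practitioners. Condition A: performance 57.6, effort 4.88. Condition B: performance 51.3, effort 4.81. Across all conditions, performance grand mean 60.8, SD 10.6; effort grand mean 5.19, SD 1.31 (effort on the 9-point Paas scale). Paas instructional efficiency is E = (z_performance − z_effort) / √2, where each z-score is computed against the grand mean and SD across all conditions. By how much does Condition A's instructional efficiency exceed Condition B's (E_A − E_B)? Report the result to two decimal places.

0.38

Condition A: z_P = (57.6 − 60.8)/10.6 = -0.3019; z_E = (4.88 − 5.19)/1.31 = -0.2366; E_A = (-0.3019 − (-0.2366))/√2 = -0.0462.
Condition B: z_P = (51.3 − 60.8)/10.6 = -0.8962; z_E = (4.81 − 5.19)/1.31 = -0.2901; E_B = (-0.8962 − (-0.2901))/√2 = -0.4286.
E_A − E_B = -0.0462 − (-0.4286) = 0.3824 ≈ 0.38.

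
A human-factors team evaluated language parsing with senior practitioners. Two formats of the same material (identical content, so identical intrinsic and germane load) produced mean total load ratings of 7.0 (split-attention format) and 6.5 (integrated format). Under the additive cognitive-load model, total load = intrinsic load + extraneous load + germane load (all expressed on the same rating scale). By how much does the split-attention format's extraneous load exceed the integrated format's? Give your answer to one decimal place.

Intrinsic and germane load are equal across formats, so the difference in total load equals the difference in extraneous load.
Extraneous-load difference = 7.0 − 6.5 = 0.5.

0.5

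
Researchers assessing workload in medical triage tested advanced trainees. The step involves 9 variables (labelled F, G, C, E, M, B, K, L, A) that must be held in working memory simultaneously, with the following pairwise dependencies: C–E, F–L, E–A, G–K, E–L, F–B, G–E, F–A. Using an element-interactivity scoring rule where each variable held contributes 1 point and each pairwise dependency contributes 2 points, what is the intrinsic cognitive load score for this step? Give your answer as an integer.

Count of variables held simultaneously: 9.
Count of pairwise dependencies listed: 8.
Element contribution: 9 × 1 = 9.
Interaction contribution: 8 × 2 = 16.
Intrinsic load = 9 + 16 = 25.

25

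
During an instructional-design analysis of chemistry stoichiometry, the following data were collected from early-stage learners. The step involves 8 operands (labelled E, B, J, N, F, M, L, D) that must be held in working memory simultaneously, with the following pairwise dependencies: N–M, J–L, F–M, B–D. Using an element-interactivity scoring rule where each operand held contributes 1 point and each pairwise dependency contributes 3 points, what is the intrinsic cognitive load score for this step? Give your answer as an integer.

Count of operands held simultaneously: 8.
Count of pairwise dependencies listed: 4.
Element contribution: 8 × 1 = 8.
Interaction contribution: 4 × 3 = 12.
Intrinsic load = 8 + 12 = 20.

20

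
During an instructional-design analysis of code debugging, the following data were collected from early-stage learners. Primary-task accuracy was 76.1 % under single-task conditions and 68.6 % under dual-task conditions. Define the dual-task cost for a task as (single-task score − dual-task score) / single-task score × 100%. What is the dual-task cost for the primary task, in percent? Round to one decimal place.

Cost = (76.1 − 68.6) / 76.1 × 100%
     = 7.5000 / 76.1 × 100% = 9.8555%.
≈ 9.9%.

9.9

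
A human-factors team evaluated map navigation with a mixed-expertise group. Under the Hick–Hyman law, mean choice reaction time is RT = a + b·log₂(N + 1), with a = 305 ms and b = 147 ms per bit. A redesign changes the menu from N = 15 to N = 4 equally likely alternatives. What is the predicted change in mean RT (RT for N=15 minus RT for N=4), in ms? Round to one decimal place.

RT(15) = 305 + 147·log₂(16) = 305 + 147·4.0000 = 893.0000 ms.
RT(4) = 305 + 147·log₂(5) = 305 + 147·2.3219 = 646.3193 ms.
Difference = 893.0000 − 646.3193 = 246.6807 ≈ 246.7 ms.

246.7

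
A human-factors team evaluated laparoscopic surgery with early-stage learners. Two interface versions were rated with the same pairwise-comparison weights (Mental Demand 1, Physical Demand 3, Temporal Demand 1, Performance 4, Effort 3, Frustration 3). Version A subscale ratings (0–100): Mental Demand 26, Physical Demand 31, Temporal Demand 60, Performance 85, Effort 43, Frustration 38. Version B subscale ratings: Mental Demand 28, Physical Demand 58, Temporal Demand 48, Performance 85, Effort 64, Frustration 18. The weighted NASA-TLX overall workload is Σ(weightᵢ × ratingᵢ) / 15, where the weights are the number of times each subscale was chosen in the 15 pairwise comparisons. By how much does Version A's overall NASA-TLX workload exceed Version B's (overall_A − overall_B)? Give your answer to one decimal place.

-4.9

Version A weighted sum = 1·26 + 3·31 + 1·60 + 4·85 + 3·43 + 3·38 = 26 + 93 + 60 + 340 + 129 + 114 = 762; overall_A = 762/15 = 50.8000.
Version B weighted sum = 1·28 + 3·58 + 1·48 + 4·85 + 3·64 + 3·18 = 28 + 174 + 48 + 340 + 192 + 54 = 836; overall_B = 836/15 = 55.7333.
Difference = 50.8000 − 55.7333 = -4.9333 ≈ -4.9.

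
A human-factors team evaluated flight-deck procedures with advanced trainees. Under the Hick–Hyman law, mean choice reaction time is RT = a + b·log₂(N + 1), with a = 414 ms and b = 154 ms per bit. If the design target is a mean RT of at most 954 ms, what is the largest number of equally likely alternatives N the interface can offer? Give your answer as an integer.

Set 414 + 154·log₂(N + 1) ≤ 954.
log₂(N + 1) ≤ (954 − 414) / 154 = 3.5065.
N + 1 ≤ 2^3.5065 = 11.3648.
N ≤ 10.3648, so the largest integer N is 10.

10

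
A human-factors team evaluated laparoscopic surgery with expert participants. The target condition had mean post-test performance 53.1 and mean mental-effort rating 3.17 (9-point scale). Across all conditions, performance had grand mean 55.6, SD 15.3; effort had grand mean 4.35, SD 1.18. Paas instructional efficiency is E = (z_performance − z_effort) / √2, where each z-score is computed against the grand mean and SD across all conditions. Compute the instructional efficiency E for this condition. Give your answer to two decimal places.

0.59

z_performance = (53.1 − 55.6) / 15.3 = -2.5000 / 15.3 = -0.1634.
z_effort = (3.17 − 4.35) / 1.18 = -1.1800 / 1.18 = -1.0000.
z_P − z_E = -0.1634 − (-1.0000) = 0.8366.
E = 0.8366 / √2 = 0.8366 / 1.41421 = 0.5916 ≈ 0.59.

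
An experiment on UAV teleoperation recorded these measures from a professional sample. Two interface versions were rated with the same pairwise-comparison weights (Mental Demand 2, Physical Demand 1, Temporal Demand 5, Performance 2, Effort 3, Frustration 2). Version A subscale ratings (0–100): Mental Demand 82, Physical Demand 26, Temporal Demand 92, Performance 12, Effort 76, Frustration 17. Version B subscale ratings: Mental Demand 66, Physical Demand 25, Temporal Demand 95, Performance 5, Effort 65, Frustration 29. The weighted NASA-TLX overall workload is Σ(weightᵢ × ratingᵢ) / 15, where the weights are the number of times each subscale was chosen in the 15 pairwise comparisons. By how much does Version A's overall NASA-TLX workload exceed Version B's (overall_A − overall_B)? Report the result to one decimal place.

2.7

Version A weighted sum = 2·82 + 1·26 + 5·92 + 2·12 + 3·76 + 2·17 = 164 + 26 + 460 + 24 + 228 + 34 = 936; overall_A = 936/15 = 62.4000.
Version B weighted sum = 2·66 + 1·25 + 5·95 + 2·5 + 3·65 + 2·29 = 132 + 25 + 475 + 10 + 195 + 58 = 895; overall_B = 895/15 = 59.6667.
Difference = 62.4000 − 59.6667 = 2.7333 ≈ 2.7.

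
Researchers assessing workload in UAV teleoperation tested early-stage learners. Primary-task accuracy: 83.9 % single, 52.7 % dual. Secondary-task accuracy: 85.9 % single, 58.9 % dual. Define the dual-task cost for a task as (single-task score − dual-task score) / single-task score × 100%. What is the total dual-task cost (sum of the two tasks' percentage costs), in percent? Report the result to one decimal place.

68.6

Primary cost = (83.9 − 52.7) / 83.9 × 100% = 37.1871%.
Secondary cost = (85.9 − 58.9) / 85.9 × 100% = 31.4319%.
Total = 37.1871% + 31.4319% = 68.6190% ≈ 68.6%.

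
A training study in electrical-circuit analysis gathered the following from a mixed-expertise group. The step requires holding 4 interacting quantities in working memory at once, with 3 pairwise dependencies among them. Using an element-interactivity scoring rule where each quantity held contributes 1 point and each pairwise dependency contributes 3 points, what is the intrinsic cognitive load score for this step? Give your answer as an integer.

13

Element contribution: 4 × 1 = 4.
Interaction contribution: 3 × 3 = 9.
Intrinsic load = 4 + 9 = 13.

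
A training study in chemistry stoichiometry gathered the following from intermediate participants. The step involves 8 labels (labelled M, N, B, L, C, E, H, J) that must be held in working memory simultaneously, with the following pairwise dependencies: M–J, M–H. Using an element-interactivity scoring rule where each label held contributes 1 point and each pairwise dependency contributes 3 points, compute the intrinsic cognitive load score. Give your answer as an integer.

Count of labels held simultaneously: 8.
Count of pairwise dependencies listed: 2.
Element contribution: 8 × 1 = 8.
Interaction contribution: 2 × 3 = 6.
Intrinsic load = 8 + 6 = 14.

14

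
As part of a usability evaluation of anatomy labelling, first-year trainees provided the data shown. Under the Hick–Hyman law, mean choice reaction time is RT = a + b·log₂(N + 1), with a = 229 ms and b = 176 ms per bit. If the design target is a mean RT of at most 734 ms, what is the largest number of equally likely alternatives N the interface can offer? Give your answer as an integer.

6

Set 229 + 176·log₂(N + 1) ≤ 734.
log₂(N + 1) ≤ (734 − 229) / 176 = 2.8693.
N + 1 ≤ 2^2.8693 = 7.3071.
N ≤ 6.3071, so the largest integer N is 6.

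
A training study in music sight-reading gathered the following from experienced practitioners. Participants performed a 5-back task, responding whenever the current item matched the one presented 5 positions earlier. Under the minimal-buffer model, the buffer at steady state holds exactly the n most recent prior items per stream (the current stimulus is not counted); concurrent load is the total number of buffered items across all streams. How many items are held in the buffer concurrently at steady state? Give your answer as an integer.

The buffer holds the 5 most recent prior items.
Steady-state concurrent load = 5 items.

5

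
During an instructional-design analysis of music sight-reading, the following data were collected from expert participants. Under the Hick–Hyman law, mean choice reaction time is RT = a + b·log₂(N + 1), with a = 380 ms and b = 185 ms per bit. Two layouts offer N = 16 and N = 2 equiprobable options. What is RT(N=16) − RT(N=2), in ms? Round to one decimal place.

RT(16) = 380 + 185·log₂(17) = 380 + 185·4.0875 = 1136.1875 ms.
RT(2) = 380 + 185·log₂(3) = 380 + 185·1.5850 = 673.2250 ms.
Difference = 1136.1875 − 673.2250 = 462.9625 ≈ 463.0 ms.

463.0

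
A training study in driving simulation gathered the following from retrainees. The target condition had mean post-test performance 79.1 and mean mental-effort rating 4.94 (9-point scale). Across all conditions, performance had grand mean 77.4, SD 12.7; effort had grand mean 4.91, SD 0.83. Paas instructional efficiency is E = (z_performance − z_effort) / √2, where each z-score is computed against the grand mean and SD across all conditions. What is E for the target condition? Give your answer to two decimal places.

z_performance = (79.1 − 77.4) / 12.7 = 1.7000 / 12.7 = 0.1339.
z_effort = (4.94 − 4.91) / 0.83 = 0.0300 / 0.83 = 0.0361.
z_P − z_E = 0.1339 − 0.0361 = 0.0978.
E = 0.0978 / √2 = 0.0978 / 1.41421 = 0.0692 ≈ 0.07.

0.07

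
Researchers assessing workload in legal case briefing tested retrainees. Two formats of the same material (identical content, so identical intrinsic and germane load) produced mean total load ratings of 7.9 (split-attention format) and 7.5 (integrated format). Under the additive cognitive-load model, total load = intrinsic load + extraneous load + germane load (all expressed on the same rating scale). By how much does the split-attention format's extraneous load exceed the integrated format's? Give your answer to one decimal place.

0.4

Intrinsic and germane load are equal across formats, so the difference in total load equals the difference in extraneous load.
Extraneous-load difference = 7.9 − 7.5 = 0.4.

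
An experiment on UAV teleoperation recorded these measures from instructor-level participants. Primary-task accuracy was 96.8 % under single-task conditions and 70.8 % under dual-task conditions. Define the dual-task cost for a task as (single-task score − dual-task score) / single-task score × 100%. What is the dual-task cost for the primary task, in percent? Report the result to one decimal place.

Cost = (96.8 − 70.8) / 96.8 × 100%
     = 26.0000 / 96.8 × 100% = 26.8595%.
≈ 26.9%.

26.9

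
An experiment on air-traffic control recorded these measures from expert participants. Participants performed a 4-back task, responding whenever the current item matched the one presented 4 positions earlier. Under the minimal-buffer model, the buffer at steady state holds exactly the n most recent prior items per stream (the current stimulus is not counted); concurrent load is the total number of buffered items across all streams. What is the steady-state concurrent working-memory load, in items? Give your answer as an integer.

4

The buffer holds the 4 most recent prior items.
Steady-state concurrent load = 4 items.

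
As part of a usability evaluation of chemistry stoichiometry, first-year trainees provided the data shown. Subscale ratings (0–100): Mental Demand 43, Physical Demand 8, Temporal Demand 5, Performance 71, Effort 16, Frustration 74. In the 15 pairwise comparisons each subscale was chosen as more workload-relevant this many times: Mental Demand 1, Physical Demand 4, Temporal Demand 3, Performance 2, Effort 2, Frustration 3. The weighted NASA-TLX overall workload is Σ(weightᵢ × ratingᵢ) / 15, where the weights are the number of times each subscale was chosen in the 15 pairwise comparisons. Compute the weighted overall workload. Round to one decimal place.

The tallies are the weights (they sum to 15).
Weighted sum = 1·43 + 4·8 + 3·5 + 2·71 + 2·16 + 3·74
            = 43 + 32 + 15 + 142 + 32 + 222 = 486.
Overall workload = 486 / 15 = 32.4000 ≈ 32.4.

32.4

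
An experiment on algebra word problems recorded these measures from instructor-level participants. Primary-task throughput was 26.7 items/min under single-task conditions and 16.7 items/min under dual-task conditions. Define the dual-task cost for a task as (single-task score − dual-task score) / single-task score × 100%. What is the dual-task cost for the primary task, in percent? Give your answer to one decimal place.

37.5

Cost = (26.7 − 16.7) / 26.7 × 100%
     = 10.0000 / 26.7 × 100% = 37.4532%.
≈ 37.5%.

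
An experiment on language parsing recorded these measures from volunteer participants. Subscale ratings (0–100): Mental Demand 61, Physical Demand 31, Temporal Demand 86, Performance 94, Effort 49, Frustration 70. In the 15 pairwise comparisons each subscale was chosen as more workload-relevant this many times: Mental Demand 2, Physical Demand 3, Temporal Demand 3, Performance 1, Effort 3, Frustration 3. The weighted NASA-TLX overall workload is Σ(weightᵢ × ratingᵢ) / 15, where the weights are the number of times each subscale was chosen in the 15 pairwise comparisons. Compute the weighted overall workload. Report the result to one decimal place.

61.6

The tallies are the weights (they sum to 15).
Weighted sum = 2·61 + 3·31 + 3·86 + 1·94 + 3·49 + 3·70
            = 122 + 93 + 258 + 94 + 147 + 210 = 924.
Overall workload = 924 / 15 = 61.6000 ≈ 61.6.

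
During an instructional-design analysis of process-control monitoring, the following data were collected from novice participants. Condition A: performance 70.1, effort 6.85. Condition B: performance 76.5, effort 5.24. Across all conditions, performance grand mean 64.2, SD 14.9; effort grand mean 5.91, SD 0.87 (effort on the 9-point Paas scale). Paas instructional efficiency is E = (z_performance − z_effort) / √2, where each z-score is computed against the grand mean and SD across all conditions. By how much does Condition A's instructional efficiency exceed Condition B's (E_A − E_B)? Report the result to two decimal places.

-1.61

Condition A: z_P = (70.1 − 64.2)/14.9 = 0.3960; z_E = (6.85 − 5.91)/0.87 = 1.0805; E_A = (0.3960 − 1.0805)/√2 = -0.4840.
Condition B: z_P = (76.5 − 64.2)/14.9 = 0.8255; z_E = (5.24 − 5.91)/0.87 = -0.7701; E_B = (0.8255 − (-0.7701))/√2 = 1.1283.
E_A − E_B = -0.4840 − 1.1283 = -1.6123 ≈ -1.61.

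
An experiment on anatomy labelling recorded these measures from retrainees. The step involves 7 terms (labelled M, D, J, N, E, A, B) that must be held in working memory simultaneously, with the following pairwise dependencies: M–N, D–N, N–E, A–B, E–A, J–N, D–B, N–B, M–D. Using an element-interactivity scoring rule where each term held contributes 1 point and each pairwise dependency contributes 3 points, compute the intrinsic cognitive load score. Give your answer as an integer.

34

Count of terms held simultaneously: 7.
Count of pairwise dependencies listed: 9.
Element contribution: 7 × 1 = 7.
Interaction contribution: 9 × 3 = 27.
Intrinsic load = 7 + 27 = 34.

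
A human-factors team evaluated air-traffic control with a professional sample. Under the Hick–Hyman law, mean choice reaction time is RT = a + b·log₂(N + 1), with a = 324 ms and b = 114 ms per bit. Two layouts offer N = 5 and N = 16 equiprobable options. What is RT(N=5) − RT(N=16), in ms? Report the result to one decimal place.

RT(5) = 324 + 114·log₂(6) = 324 + 114·2.5850 = 618.6900 ms.
RT(16) = 324 + 114·log₂(17) = 324 + 114·4.0875 = 789.9750 ms.
Difference = 618.6900 − 789.9750 = -171.2850 ≈ -171.3 ms.

-171.3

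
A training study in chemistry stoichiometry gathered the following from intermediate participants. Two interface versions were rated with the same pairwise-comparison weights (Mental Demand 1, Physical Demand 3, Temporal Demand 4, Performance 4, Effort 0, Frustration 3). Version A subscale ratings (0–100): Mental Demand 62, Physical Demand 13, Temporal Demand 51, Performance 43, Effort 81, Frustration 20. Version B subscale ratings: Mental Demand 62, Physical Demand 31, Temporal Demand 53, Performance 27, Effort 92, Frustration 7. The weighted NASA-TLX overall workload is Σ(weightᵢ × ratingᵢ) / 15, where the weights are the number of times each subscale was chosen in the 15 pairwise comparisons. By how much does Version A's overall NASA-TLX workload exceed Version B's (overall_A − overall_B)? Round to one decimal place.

Version A weighted sum = 1·62 + 3·13 + 4·51 + 4·43 + 0·81 + 3·20 = 62 + 39 + 204 + 172 + 0 + 60 = 537; overall_A = 537/15 = 35.8000.
Version B weighted sum = 1·62 + 3·31 + 4·53 + 4·27 + 0·92 + 3·7 = 62 + 93 + 212 + 108 + 0 + 21 = 496; overall_B = 496/15 = 33.0667.
Difference = 35.8000 − 33.0667 = 2.7333 ≈ 2.7.

2.7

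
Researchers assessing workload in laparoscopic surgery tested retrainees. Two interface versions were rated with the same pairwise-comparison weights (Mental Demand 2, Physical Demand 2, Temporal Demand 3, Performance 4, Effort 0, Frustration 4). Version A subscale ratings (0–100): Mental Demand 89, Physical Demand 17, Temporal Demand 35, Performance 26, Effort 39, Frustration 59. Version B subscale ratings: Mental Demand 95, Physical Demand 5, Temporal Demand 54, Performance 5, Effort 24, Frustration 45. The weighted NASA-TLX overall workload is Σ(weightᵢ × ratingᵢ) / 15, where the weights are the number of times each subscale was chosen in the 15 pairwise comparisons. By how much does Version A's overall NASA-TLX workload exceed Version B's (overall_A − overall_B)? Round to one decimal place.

Version A weighted sum = 2·89 + 2·17 + 3·35 + 4·26 + 0·39 + 4·59 = 178 + 34 + 105 + 104 + 0 + 236 = 657; overall_A = 657/15 = 43.8000.
Version B weighted sum = 2·95 + 2·5 + 3·54 + 4·5 + 0·24 + 4·45 = 190 + 10 + 162 + 20 + 0 + 180 = 562; overall_B = 562/15 = 37.4667.
Difference = 43.8000 − 37.4667 = 6.3333 ≈ 6.3.

6.3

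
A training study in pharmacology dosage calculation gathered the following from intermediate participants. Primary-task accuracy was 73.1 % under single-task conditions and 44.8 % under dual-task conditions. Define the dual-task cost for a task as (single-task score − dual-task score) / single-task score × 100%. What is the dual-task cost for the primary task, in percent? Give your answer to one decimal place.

Cost = (73.1 − 44.8) / 73.1 × 100%
     = 28.3000 / 73.1 × 100% = 38.7141%.
≈ 38.7%.

38.7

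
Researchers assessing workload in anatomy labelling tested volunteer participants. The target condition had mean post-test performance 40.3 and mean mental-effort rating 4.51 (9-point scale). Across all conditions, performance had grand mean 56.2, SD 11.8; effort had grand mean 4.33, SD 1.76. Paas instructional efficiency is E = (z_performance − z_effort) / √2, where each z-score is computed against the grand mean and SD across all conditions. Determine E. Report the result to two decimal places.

z_performance = (40.3 − 56.2) / 11.8 = -15.9000 / 11.8 = -1.3475.
z_effort = (4.51 − 4.33) / 1.76 = 0.1800 / 1.76 = 0.1023.
z_P − z_E = -1.3475 − 0.1023 = -1.4498.
E = -1.4498 / √2 = -1.4498 / 1.41421 = -1.0252 ≈ -1.03.

-1.03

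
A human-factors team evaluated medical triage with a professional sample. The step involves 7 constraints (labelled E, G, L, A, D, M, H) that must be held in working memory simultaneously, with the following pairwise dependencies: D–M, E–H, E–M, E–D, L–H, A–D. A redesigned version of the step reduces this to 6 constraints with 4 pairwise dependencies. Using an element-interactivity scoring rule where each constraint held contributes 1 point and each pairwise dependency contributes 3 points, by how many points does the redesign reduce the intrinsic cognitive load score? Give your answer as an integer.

Original: 7 × 1 + 6 × 3 = 7 + 18 = 25.
Redesigned: 6 × 1 + 4 × 3 = 6 + 12 = 18.
Reduction = 25 − 18 = 7.

7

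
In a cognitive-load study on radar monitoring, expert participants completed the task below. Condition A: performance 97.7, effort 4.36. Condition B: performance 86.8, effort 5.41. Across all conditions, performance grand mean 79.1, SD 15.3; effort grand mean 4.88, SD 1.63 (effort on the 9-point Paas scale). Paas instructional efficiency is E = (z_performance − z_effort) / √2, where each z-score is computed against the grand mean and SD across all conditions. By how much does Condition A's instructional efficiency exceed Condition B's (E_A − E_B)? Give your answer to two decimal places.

Condition A: z_P = (97.7 − 79.1)/15.3 = 1.2157; z_E = (4.36 − 4.88)/1.63 = -0.3190; E_A = (1.2157 − (-0.3190))/√2 = 1.0852.
Condition B: z_P = (86.8 − 79.1)/15.3 = 0.5033; z_E = (5.41 − 4.88)/1.63 = 0.3252; E_B = (0.5033 − 0.3252)/√2 = 0.1259.
E_A − E_B = 1.0852 − 0.1259 = 0.9593 ≈ 0.96.

0.96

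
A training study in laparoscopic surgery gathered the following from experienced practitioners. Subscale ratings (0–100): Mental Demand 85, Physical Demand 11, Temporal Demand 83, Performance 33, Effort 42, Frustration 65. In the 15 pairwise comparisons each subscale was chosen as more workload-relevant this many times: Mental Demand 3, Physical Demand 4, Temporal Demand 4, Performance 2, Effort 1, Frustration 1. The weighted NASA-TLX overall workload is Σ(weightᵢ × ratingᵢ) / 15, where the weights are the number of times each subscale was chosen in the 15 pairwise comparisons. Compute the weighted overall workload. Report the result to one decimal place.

The tallies are the weights (they sum to 15).
Weighted sum = 3·85 + 4·11 + 4·83 + 2·33 + 1·42 + 1·65
            = 255 + 44 + 332 + 66 + 42 + 65 = 804.
Overall workload = 804 / 15 = 53.6000 ≈ 53.6.

53.6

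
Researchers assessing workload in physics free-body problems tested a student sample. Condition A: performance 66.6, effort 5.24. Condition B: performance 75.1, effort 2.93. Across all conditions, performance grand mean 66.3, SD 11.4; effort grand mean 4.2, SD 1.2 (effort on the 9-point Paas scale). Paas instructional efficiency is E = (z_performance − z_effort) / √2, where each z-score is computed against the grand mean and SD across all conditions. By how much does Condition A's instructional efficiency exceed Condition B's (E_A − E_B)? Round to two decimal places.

Condition A: z_P = (66.6 − 66.3)/11.4 = 0.0263; z_E = (5.24 − 4.2)/1.2 = 0.8667; E_A = (0.0263 − 0.8667)/√2 = -0.5943.
Condition B: z_P = (75.1 − 66.3)/11.4 = 0.7719; z_E = (2.93 − 4.2)/1.2 = -1.0583; E_B = (0.7719 − (-1.0583))/√2 = 1.2941.
E_A − E_B = -0.5943 − 1.2941 = -1.8884 ≈ -1.89.

-1.89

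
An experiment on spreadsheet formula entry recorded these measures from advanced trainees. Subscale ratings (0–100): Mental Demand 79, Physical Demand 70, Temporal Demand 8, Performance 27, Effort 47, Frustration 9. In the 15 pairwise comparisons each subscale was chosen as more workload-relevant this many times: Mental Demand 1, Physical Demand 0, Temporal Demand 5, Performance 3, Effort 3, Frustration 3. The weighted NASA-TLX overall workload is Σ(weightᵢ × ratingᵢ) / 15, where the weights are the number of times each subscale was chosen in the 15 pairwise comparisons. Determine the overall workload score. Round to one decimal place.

24.5

The tallies are the weights (they sum to 15).
Weighted sum = 1·79 + 0·70 + 5·8 + 3·27 + 3·47 + 3·9
            = 79 + 0 + 40 + 81 + 141 + 27 = 368.
Overall workload = 368 / 15 = 24.5333 ≈ 24.5.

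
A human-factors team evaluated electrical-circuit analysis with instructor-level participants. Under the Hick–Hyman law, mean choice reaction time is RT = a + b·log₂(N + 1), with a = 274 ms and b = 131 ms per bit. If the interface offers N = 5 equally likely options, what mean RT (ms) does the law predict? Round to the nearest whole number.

613

log₂(5 + 1) = log₂(6) = 2.5850.
RT = 274 + 131 × 2.5850 = 274 + 338.6350 = 612.6350 ms.
≈ 613 ms.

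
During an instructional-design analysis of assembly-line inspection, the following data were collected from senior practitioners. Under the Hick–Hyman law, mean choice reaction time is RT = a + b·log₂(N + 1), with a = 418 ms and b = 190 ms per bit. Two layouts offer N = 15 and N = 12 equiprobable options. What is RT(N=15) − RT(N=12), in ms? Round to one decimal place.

56.9

RT(15) = 418 + 190·log₂(16) = 418 + 190·4.0000 = 1178.0000 ms.
RT(12) = 418 + 190·log₂(13) = 418 + 190·3.7004 = 1121.0760 ms.
Difference = 1178.0000 − 1121.0760 = 56.9240 ≈ 56.9 ms.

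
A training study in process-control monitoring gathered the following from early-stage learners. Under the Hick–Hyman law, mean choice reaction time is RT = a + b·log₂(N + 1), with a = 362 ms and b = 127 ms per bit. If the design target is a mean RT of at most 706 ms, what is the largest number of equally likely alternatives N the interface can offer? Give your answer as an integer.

Set 362 + 127·log₂(N + 1) ≤ 706.
log₂(N + 1) ≤ (706 − 362) / 127 = 2.7087.
N + 1 ≤ 2^2.7087 = 6.5373.
N ≤ 5.5373, so the largest integer N is 5.

5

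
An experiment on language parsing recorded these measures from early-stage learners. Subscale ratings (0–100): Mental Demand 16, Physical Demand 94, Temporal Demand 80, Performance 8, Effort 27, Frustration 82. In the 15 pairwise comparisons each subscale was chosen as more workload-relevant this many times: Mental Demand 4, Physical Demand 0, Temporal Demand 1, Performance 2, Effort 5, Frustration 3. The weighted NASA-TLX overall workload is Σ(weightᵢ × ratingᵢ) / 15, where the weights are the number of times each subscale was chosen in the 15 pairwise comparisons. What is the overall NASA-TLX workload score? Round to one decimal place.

36.1

The tallies are the weights (they sum to 15).
Weighted sum = 4·16 + 0·94 + 1·80 + 2·8 + 5·27 + 3·82
            = 64 + 0 + 80 + 16 + 135 + 246 = 541.
Overall workload = 541 / 15 = 36.0667 ≈ 36.1.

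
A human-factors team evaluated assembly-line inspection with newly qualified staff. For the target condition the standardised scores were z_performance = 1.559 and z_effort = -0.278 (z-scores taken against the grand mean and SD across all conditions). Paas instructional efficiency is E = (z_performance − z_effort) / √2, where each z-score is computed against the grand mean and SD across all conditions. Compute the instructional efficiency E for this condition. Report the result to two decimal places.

1.30

z_P − z_E = 1.559 − (-0.278) = 1.8370.
E = 1.8370 / √2 = 1.8370 / 1.41421 = 1.2990 ≈ 1.30.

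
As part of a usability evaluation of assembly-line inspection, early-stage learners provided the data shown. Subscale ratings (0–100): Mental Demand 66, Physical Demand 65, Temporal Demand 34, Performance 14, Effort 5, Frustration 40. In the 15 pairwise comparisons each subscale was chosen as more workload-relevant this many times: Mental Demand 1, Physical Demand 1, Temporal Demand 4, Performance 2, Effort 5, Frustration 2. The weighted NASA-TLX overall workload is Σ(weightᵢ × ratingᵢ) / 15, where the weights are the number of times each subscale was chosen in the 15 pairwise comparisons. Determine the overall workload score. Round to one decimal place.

The tallies are the weights (they sum to 15).
Weighted sum = 1·66 + 1·65 + 4·34 + 2·14 + 5·5 + 2·40
            = 66 + 65 + 136 + 28 + 25 + 80 = 400.
Overall workload = 400 / 15 = 26.6667 ≈ 26.7.

26.7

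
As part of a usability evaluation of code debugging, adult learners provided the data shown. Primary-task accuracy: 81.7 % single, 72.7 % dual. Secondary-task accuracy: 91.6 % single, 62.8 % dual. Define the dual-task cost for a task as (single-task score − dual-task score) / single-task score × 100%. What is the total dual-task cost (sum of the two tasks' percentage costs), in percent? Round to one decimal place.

Primary cost = (81.7 − 72.7) / 81.7 × 100% = 11.0159%.
Secondary cost = (91.6 − 62.8) / 91.6 × 100% = 31.4410%.
Total = 11.0159% + 31.4410% = 42.4569% ≈ 42.5%.

42.5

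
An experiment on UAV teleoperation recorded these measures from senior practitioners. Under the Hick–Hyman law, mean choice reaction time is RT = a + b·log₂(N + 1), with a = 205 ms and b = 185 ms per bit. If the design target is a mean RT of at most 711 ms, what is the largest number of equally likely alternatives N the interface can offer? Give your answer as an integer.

5

Set 205 + 185·log₂(N + 1) ≤ 711.
log₂(N + 1) ≤ (711 − 205) / 185 = 2.7351.
N + 1 ≤ 2^2.7351 = 6.6581.
N ≤ 5.6581, so the largest integer N is 5.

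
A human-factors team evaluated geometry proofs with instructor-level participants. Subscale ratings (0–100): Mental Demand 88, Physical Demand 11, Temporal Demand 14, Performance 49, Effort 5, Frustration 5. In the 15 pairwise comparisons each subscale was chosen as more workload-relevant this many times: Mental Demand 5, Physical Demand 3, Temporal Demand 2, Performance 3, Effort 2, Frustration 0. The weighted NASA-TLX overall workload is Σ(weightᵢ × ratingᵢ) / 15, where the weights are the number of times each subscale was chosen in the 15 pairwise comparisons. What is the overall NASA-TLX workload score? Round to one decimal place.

The tallies are the weights (they sum to 15).
Weighted sum = 5·88 + 3·11 + 2·14 + 3·49 + 2·5 + 0·5
            = 440 + 33 + 28 + 147 + 10 + 0 = 658.
Overall workload = 658 / 15 = 43.8667 ≈ 43.9.

43.9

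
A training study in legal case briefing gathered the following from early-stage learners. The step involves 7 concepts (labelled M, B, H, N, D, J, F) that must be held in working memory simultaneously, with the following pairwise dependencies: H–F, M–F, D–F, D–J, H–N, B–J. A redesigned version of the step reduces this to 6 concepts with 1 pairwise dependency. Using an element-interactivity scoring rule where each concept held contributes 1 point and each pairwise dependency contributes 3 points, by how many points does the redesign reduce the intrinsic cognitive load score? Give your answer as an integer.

16

Original: 7 × 1 + 6 × 3 = 7 + 18 = 25.
Redesigned: 6 × 1 + 1 × 3 = 6 + 3 = 9.
Reduction = 25 − 9 = 16.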